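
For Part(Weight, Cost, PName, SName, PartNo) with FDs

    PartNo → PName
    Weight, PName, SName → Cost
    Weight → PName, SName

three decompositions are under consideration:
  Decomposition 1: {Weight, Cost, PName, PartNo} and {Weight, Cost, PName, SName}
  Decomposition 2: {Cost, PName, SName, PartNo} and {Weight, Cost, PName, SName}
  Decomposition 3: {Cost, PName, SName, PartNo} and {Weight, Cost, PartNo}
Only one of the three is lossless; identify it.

Decomposition 1: common = {Weight, Cost, PName}, closure = {Weight, Cost, PName, SName} → lossless.
Decomposition 2: common = {Cost, PName, SName}, closure = {Cost, PName, SName} → lossy.
Decomposition 3: common = {Cost, PartNo}, closure = {Cost, PName, PartNo} → lossy.

Decomposition 1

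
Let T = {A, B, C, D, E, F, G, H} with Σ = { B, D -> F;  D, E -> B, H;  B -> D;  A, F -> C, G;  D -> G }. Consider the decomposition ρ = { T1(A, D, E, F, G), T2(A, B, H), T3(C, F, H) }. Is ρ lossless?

Chase test. Columns are A, B, C, D, E, F, G, H; row i has aⱼ where attribute j ∈ Ti, else bᵢⱼ.
Initial tableau (one row per fragment):
  row 1: a1 b12 b13 a4 a5 a6 a7 b18
  row 2: a1 a2 b23 b24 b25 b26 b27 a8
  row 3: b31 b32 a3 b34 b35 a6 b37 a8
No row becomes fully distinguished — the join is lossy.

No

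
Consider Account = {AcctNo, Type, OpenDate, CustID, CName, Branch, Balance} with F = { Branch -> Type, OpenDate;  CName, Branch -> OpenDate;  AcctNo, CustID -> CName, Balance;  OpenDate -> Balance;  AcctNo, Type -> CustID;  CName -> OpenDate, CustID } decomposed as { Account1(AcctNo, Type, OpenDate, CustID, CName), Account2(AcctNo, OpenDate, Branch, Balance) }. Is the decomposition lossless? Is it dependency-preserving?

lossy and not dependency-preserving

Lossless test: (AcctNo, OpenDate)⁺ = {AcctNo, OpenDate, Balance}, which is a superkey of neither fragment — lossy.
Dependency preservation: the restricted closure of {Branch} across the fragments never reaches {Type, OpenDate}, so Branch → Type, OpenDate cannot be enforced without a join — not preserved.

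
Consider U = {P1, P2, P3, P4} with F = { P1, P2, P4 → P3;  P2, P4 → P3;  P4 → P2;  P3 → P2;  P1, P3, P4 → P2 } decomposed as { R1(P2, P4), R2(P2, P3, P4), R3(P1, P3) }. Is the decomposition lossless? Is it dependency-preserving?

Lossless test (chase): Rows 1 and 2 agree on P2, P4; apply P2, P4→P3 and equate their P3 entries. Rows 1 and 3 agree on P3; apply P3→P2 and equate their P2 entries. No row becomes fully distinguished — the join is lossy.
Dependency preservation: P1, P2, P4 → P3; P1, P3, P4 → P2 are not contained in any single fragment, but the restricted closure of each left-hand side across the fragments still reaches the right-hand side; the remaining FDs each lie inside some fragment. All dependencies are preserved.

lossy but dependency-preserving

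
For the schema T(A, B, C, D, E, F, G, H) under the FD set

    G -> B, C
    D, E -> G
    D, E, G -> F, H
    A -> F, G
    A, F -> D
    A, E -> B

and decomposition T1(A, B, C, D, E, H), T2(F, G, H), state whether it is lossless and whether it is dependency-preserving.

Lossless test: (H)⁺ = {H}, which is a superkey of neither fragment — lossy.
Dependency preservation: the restricted closure of {G} across the fragments never reaches {B, C}, so G → B, C cannot be enforced without a join — not preserved.

lossy and not dependency-preserving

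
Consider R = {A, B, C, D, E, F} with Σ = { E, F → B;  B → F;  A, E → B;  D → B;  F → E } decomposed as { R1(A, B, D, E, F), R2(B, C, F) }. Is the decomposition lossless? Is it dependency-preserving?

Lossless test: (B, F)⁺ = {B, E, F}, which is a superkey of neither fragment — lossy.
Dependency preservation: every FD's attributes lie within a single fragment, so each can be enforced locally — preserved.

lossy but dependency-preserving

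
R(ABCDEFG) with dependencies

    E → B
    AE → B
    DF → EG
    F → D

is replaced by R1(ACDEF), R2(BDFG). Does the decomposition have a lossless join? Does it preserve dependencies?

lossless but not dependency-preserving

Lossless test: (DF)⁺ = {BDEFG}, which contains all of one fragment — lossless.
Dependency preservation: the restricted closure of {E} across the fragments never reaches {B}, so E → B cannot be enforced without a join — not preserved.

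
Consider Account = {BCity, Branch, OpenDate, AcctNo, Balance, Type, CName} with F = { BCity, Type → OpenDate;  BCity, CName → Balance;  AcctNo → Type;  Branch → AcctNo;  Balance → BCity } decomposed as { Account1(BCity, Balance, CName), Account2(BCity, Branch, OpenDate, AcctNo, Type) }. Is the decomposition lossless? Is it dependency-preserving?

lossy but dependency-preserving

Lossless test: (BCity)⁺ = {BCity}, which is a superkey of neither fragment — lossy.
Dependency preservation: every FD's attributes lie within a single fragment, so each can be enforced locally — preserved.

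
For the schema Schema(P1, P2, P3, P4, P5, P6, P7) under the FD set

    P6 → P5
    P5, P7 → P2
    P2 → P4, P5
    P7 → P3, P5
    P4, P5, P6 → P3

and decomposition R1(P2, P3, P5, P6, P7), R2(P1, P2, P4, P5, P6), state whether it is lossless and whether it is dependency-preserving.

Lossless test: (P2, P5, P6)⁺ = {P2, P3, P4, P5, P6}, which is a superkey of neither fragment — lossy.
Dependency preservation: the restricted closure of {P4, P5, P6} across the fragments never reaches {P3}, so P4, P5, P6 → P3 cannot be enforced without a join — not preserved.

lossy and not dependency-preserving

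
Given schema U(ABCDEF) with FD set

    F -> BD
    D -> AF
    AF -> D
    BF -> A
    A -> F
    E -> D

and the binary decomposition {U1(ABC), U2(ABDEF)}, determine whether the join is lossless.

No

Common attributes: U1 ∩ U2 = {AB}.
Closure of {AB}: A → F applies, adding F; F → BD applies, adding D. So (AB)⁺ = {ABDF}.
The closure contains neither all of U1 = {ABC} nor all of U2 = {ABDEF}, so the common attributes are not a superkey of either fragment. The join is lossy.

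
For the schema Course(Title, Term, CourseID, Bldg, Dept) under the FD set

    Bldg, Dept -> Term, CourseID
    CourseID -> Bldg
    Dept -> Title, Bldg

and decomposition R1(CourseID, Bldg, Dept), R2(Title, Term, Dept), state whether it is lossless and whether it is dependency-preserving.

lossless and dependency-preserving

Lossless test: (Dept)⁺ = {Title, Term, CourseID, Bldg, Dept}, which contains all of one fragment — lossless.
Dependency preservation: Bldg, Dept → Term, CourseID; Dept → Title, Bldg are not contained in any single fragment, but the restricted closure of each left-hand side across the fragments still reaches the right-hand side; the remaining FDs each lie inside some fragment. All dependencies are preserved.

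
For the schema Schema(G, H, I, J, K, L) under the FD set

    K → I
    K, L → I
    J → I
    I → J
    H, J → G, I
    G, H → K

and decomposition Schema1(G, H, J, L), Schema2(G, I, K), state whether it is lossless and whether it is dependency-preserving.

lossy and not dependency-preserving

Lossless test: (G)⁺ = {G}, which is a superkey of neither fragment — lossy.
Dependency preservation: the restricted closure of {J} across the fragments never reaches {I}, so J → I cannot be enforced without a join — not preserved.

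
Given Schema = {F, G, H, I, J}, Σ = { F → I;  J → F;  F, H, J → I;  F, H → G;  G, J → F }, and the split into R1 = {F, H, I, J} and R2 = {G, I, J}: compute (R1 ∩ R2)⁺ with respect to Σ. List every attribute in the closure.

F, I, J

R1 ∩ R2 = {I, J}.
J → F applies, adding F
Closure: {F, I, J}.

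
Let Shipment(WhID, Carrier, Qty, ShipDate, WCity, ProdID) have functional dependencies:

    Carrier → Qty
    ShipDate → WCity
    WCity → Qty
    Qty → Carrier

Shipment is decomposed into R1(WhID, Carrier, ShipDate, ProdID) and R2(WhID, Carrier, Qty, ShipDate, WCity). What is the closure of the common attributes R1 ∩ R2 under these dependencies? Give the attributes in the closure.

R1 ∩ R2 = {WhID, Carrier, ShipDate}.
Carrier → Qty applies, adding Qty
ShipDate → WCity applies, adding WCity
Closure: {WhID, Carrier, Qty, ShipDate, WCity}.

WhID, Carrier, Qty, ShipDate, WCity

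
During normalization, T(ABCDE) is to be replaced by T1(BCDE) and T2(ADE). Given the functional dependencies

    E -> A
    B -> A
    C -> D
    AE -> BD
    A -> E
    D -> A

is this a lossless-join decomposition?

Yes

Common attributes: T1 ∩ T2 = {DE}.
Closure of {DE}: E → A applies, adding A; AE → BD applies, adding B. So (DE)⁺ = {ABDE}.
This closure contains every attribute of T2, so T1 ∩ T2 → T2. The join is lossless.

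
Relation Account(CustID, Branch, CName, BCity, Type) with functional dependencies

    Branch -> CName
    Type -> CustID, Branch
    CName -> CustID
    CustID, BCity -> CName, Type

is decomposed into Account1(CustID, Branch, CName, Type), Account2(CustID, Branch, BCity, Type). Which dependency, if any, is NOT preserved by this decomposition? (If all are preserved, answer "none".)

Branch → CName lies within Account1.
Type → CustID, Branch lies within Account1.
CName → CustID lies within Account1.
CustID, BCity → CName, Type: restricted closure across fragments reaches CName, Type.
Every dependency is enforceable on the fragments, so the decomposition is dependency-preserving.

none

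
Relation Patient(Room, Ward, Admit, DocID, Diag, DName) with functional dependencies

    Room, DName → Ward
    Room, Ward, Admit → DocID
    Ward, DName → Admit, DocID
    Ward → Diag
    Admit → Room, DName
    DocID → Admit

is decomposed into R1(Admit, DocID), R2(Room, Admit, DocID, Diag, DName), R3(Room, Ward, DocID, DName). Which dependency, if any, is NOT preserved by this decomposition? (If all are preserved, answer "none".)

Ward → Diag

Check Ward → Diag: no single fragment contains all of {Ward, Diag}, and the restricted closure of {Ward} across the fragments never reaches {Diag}.
Room, DName → Ward is preserved.
Room, Ward, Admit → DocID is preserved.
Ward, DName → Admit, DocID is preserved.
Admit → Room, DName is preserved.
DocID → Admit is preserved.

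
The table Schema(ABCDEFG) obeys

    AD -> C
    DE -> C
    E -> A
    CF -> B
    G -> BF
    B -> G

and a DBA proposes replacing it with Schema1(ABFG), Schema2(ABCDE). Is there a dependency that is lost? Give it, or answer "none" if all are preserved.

CF -> B

Check CF → B: no single fragment contains all of {BCF}, and the restricted closure of {CF} across the fragments never reaches {B}.
AD → C is preserved.
DE → C is preserved.
E → A is preserved.
G → BF is preserved.
B → G is preserved.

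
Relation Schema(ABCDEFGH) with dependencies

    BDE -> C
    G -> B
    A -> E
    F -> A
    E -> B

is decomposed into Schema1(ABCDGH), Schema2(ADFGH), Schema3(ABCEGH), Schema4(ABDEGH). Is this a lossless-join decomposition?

Yes

Chase test. Columns are ABCDEFGH; row i has aⱼ where attribute j ∈ Schemai, else bᵢⱼ.
Initial tableau (one row per fragment):
  row 1: a1 a2 a3 a4 b15 b16 a7 a8
  row 2: a1 b22 b23 a4 b25 a6 a7 a8
  row 3: a1 a2 a3 b34 a5 b36 a7 a8
  row 4: a1 a2 b43 a4 a5 b46 a7 a8
Rows 1 and 2 agree on G; apply G→B and equate their B entries.
Rows 1 and 2 agree on A; apply A→E and equate their E entries.
Rows 1 and 3 agree on A; apply A→E and equate their E entries.
Rows 1 and 2 agree on BDE; apply BDE→C and equate their C entries.
Rows 1 and 4 agree on BDE; apply BDE→C and equate their C entries.
Row 2 is now all distinguished symbols — the join is lossless.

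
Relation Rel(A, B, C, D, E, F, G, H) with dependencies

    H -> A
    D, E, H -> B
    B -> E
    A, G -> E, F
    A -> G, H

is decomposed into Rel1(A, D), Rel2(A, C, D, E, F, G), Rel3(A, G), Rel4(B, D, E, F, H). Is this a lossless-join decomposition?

Chase test. Columns are A, B, C, D, E, F, G, H; row i has aⱼ where attribute j ∈ Reli, else bᵢⱼ.
Initial tableau (one row per fragment):
  row 1: a1 b12 b13 a4 b15 b16 b17 b18
  row 2: a1 b22 a3 a4 a5 a6 a7 b28
  row 3: a1 b32 b33 b34 b35 b36 a7 b38
  row 4: b41 a2 b43 a4 a5 a6 b47 a8
Rows 2 and 3 agree on A, G; apply A, G→E, F and equate their E, F entries.
Rows 1 and 2 agree on A; apply A→G, H and equate their G, H entries.
Rows 1 and 3 agree on A; apply A→G, H and equate their G, H entries.
Rows 1 and 2 agree on A, G; apply A, G→E, F and equate their E, F entries.
Rows 1 and 2 agree on D, E, H; apply D, E, H→B and equate their B entries.
No row becomes fully distinguished — the join is lossy.

No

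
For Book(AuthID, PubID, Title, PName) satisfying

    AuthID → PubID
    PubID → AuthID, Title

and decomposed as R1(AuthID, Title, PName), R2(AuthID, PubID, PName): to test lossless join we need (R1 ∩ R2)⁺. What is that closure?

AuthID, PubID, Title, PName

R1 ∩ R2 = {AuthID, PName}.
AuthID → PubID applies, adding PubID
PubID → AuthID, Title applies, adding Title
Closure: {AuthID, PubID, Title, PName}.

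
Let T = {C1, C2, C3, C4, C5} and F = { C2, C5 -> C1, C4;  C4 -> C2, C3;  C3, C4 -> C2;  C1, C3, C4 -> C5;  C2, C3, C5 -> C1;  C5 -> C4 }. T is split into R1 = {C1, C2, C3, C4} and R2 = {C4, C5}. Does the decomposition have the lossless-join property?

Common attributes: R1 ∩ R2 = {C4}.
Closure of {C4}: C4 → C2, C3 applies, adding C2, C3. So (C4)⁺ = {C2, C3, C4}.
The closure contains neither all of R1 = {C1, C2, C3, C4} nor all of R2 = {C4, C5}, so the common attributes are not a superkey of either fragment. The join is lossy.

No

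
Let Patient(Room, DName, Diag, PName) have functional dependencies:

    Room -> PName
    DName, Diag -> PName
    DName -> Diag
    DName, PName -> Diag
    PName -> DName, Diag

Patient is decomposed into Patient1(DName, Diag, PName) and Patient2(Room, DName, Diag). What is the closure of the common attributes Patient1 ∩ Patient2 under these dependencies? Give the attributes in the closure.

DName, Diag, PName

Patient1 ∩ Patient2 = {DName, Diag}.
DName, Diag → PName applies, adding PName
Closure: {DName, Diag, PName}.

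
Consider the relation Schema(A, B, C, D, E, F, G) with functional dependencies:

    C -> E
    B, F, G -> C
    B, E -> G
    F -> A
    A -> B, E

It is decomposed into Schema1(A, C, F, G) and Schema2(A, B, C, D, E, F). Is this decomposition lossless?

Yes

Common attributes: Schema1 ∩ Schema2 = {A, C, F}.
Closure of {A, C, F}: C → E applies, adding E; A → B, E applies, adding B; B, E → G applies, adding G. So (A, C, F)⁺ = {A, B, C, E, F, G}.
This closure contains every attribute of Schema1, so Schema1 ∩ Schema2 → Schema1. The join is lossless.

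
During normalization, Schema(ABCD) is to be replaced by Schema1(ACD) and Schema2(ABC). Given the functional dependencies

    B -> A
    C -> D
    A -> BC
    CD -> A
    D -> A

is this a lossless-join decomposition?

Common attributes: Schema1 ∩ Schema2 = {AC}.
Closure of {AC}: C → D applies, adding D; A → BC applies, adding B. So (AC)⁺ = {ABCD}.
This closure contains every attribute of Schema1, so Schema1 ∩ Schema2 → Schema1. The join is lossless.

Yes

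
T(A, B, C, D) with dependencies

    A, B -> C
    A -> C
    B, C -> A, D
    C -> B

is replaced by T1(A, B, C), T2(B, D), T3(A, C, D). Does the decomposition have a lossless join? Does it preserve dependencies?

lossless and dependency-preserving

Lossless test (chase): Rows 1 and 3 agree on C; apply C→B and equate their B entries. Rows 1 and 3 agree on B, C; apply B, C→A, D and equate their A, D entries. Row 1 is now all distinguished symbols — the join is lossless.
Dependency preservation: B, C → A, D is not contained in any single fragment, but the restricted closure of its left-hand side across the fragments still reaches the right-hand side; the remaining FDs each lie inside some fragment. All dependencies are preserved.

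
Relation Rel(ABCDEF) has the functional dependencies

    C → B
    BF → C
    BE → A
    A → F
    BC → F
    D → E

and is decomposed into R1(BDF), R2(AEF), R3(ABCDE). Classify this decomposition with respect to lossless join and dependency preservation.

Lossless test (chase): Rows 2 and 3 agree on A; apply A→F and equate their F entries. Rows 1 and 3 agree on D; apply D→E and equate their E entries. Rows 1 and 3 agree on BF; apply BF→C and equate their C entries. Rows 1 and 3 agree on BE; apply BE→A and equate their A entries. Row 1 is now all distinguished symbols — the join is lossless.
Dependency preservation: the restricted closure of {BF} across the fragments never reaches {C}, so BF → C cannot be enforced without a join — not preserved.

lossless but not dependency-preserving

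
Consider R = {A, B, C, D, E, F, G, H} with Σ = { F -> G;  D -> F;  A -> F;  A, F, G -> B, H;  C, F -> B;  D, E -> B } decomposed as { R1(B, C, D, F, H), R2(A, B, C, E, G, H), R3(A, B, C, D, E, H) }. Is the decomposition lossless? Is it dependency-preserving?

Lossless test (chase): Rows 1 and 3 agree on D; apply D→F and equate their F entries. Rows 2 and 3 agree on A; apply A→F and equate their F entries. Rows 1 and 2 agree on F; apply F→G and equate their G entries. Rows 1 and 3 agree on F; apply F→G and equate their G entries. Row 3 is now all distinguished symbols — the join is lossless.
Dependency preservation: the restricted closure of {F} across the fragments never reaches {G}, so F → G cannot be enforced without a join — not preserved.

lossless but not dependency-preserving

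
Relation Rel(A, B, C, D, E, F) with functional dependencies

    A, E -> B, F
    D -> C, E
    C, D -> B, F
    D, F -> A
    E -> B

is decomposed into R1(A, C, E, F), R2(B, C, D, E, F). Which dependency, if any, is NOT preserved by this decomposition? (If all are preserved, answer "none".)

D, F -> A

Check D, F → A: no single fragment contains all of {A, D, F}, and the restricted closure of {D, F} across the fragments never reaches {A}.
A, E → B, F is preserved.
D → C, E is preserved.
C, D → B, F is preserved.
E → B is preserved.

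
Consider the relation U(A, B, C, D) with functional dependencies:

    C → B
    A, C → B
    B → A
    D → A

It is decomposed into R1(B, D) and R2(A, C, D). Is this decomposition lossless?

No

Common attributes: R1 ∩ R2 = {D}.
Closure of {D}: D → A applies, adding A. So (D)⁺ = {A, D}.
The closure contains neither all of R1 = {B, D} nor all of R2 = {A, C, D}, so the common attributes are not a superkey of either fragment. The join is lossy.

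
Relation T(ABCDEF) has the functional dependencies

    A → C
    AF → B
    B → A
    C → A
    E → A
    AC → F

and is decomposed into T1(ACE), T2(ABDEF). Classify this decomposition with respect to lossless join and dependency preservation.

Lossless test: (AE)⁺ = {ABCEF}, which contains all of one fragment — lossless.
Dependency preservation: AC → F is not contained in any single fragment, but the restricted closure of its left-hand side across the fragments still reaches the right-hand side; the remaining FDs each lie inside some fragment. All dependencies are preserved.

lossless and dependency-preserving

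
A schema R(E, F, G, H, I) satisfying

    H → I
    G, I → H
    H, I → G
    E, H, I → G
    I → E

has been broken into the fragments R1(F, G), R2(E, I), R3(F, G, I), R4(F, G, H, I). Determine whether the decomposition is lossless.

Chase test. Columns are E, F, G, H, I; row i has aⱼ where attribute j ∈ Ri, else bᵢⱼ.
Initial tableau (one row per fragment):
  row 1: b11 a2 a3 b14 b15
  row 2: a1 b22 b23 b24 a5
  row 3: b31 a2 a3 b34 a5
  row 4: b41 a2 a3 a4 a5
Rows 3 and 4 agree on G, I; apply G, I→H and equate their H entries.
Rows 2 and 3 agree on I; apply I→E and equate their E entries.
Rows 2 and 4 agree on I; apply I→E and equate their E entries.
Row 3 is now all distinguished symbols — the join is lossless.

Yes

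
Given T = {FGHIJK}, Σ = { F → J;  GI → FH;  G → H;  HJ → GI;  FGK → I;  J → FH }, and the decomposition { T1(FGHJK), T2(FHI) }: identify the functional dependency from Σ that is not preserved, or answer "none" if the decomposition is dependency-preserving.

GI → FH

Check GI → FH: no single fragment contains all of {FGHI}, and the restricted closure of {GI} across the fragments never reaches {FH}.
F → J is preserved.
G → H is preserved.
HJ → GI is preserved.
FGK → I is preserved.
J → FH is preserved.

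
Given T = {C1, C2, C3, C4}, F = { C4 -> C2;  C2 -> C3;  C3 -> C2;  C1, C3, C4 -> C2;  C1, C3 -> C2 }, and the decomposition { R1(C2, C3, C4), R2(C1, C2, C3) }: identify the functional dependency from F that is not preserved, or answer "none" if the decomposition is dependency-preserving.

C4 → C2 lies within R1.
C2 → C3 lies within R1.
C3 → C2 lies within R1.
C1, C3, C4 → C2: restricted closure across fragments reaches C2.
C1, C3 → C2 lies within R2.
Every dependency is enforceable on the fragments, so the decomposition is dependency-preserving.

none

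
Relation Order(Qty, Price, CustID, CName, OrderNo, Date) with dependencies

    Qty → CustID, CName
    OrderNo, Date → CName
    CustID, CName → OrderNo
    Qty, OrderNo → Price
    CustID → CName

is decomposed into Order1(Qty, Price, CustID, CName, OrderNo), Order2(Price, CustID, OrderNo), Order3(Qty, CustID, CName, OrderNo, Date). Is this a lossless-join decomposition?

Chase test. Columns are Qty, Price, CustID, CName, OrderNo, Date; row i has aⱼ where attribute j ∈ Orderi, else bᵢⱼ.
Initial tableau (one row per fragment):
  row 1: a1 a2 a3 a4 a5 b16
  row 2: b21 a2 a3 b24 a5 b26
  row 3: a1 b32 a3 a4 a5 a6
Rows 1 and 3 agree on Qty, OrderNo; apply Qty, OrderNo→Price and equate their Price entries.
Rows 1 and 2 agree on CustID; apply CustID→CName and equate their CName entries.
Row 3 is now all distinguished symbols — the join is lossless.

Yes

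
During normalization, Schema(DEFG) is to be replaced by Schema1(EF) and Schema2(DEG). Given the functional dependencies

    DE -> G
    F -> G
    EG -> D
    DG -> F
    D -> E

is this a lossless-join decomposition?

No

Common attributes: Schema1 ∩ Schema2 = {E}.
No dependency enlarges {E}, so (E)⁺ = {E}.
The closure contains neither all of Schema1 = {EF} nor all of Schema2 = {DEG}, so the common attributes are not a superkey of either fragment. The join is lossy.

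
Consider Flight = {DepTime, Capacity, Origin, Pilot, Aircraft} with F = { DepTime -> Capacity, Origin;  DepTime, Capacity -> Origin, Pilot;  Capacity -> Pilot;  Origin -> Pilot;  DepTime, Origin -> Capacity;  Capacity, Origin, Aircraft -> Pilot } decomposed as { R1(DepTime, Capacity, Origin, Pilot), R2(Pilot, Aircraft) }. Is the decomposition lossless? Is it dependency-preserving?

Lossless test: (Pilot)⁺ = {Pilot}, which is a superkey of neither fragment — lossy.
Dependency preservation: Capacity, Origin, Aircraft → Pilot is not contained in any single fragment, but the restricted closure of its left-hand side across the fragments still reaches the right-hand side; the remaining FDs each lie inside some fragment. All dependencies are preserved.

lossy but dependency-preserving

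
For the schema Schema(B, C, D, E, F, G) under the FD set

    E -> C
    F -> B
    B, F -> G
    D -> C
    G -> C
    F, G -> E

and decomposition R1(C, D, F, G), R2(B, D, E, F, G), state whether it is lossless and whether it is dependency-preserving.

Lossless test: (D, F, G)⁺ = {B, C, D, E, F, G}, which contains all of one fragment — lossless.
Dependency preservation: the restricted closure of {E} across the fragments never reaches {C}, so E → C cannot be enforced without a join — not preserved.

lossless but not dependency-preserving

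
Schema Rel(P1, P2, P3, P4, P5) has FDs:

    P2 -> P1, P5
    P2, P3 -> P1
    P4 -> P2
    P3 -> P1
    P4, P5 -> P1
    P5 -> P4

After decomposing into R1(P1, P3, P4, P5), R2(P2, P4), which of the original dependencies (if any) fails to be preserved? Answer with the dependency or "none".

P2 → P1, P5: restricted closure across fragments reaches P1, P5.
P2, P3 → P1: restricted closure across fragments reaches P1.
P4 → P2 lies within R2.
P3 → P1 lies within R1.
P4, P5 → P1 lies within R1.
P5 → P4 lies within R1.
Every dependency is enforceable on the fragments, so the decomposition is dependency-preserving.

none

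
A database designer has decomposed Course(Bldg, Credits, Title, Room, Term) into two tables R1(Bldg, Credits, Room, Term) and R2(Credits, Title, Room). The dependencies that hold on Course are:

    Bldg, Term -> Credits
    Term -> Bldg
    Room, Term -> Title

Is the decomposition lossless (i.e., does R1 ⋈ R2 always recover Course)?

Common attributes: R1 ∩ R2 = {Credits, Room}.
No dependency enlarges {Credits, Room}, so (Credits, Room)⁺ = {Credits, Room}.
The closure contains neither all of R1 = {Bldg, Credits, Room, Term} nor all of R2 = {Credits, Title, Room}, so the common attributes are not a superkey of either fragment. The join is lossy.

No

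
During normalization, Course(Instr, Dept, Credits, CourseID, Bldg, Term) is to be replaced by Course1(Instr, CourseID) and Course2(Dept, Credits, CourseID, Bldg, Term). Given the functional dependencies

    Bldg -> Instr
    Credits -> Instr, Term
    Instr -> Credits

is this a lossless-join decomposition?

No

Common attributes: Course1 ∩ Course2 = {CourseID}.
No dependency enlarges {CourseID}, so (CourseID)⁺ = {CourseID}.
The closure contains neither all of Course1 = {Instr, CourseID} nor all of Course2 = {Dept, Credits, CourseID, Bldg, Term}, so the common attributes are not a superkey of either fragment. The join is lossy.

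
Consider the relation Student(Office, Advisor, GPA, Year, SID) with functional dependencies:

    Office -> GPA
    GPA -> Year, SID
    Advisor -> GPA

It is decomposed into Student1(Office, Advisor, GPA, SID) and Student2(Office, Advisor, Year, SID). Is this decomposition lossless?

Yes

Common attributes: Student1 ∩ Student2 = {Office, Advisor, SID}.
Closure of {Office, Advisor, SID}: Office → GPA applies, adding GPA; GPA → Year, SID applies, adding Year. So (Office, Advisor, SID)⁺ = {Office, Advisor, GPA, Year, SID}.
This closure contains every attribute of Student1, so Student1 ∩ Student2 → Student1. The join is lossless.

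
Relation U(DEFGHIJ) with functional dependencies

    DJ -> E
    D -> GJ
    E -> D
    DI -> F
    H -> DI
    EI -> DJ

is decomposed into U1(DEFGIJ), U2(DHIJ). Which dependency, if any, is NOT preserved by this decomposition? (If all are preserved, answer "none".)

DJ → E lies within U1.
D → GJ lies within U1.
E → D lies within U1.
DI → F lies within U1.
H → DI lies within U2.
EI → DJ lies within U1.
Every dependency is enforceable on the fragments, so the decomposition is dependency-preserving.

none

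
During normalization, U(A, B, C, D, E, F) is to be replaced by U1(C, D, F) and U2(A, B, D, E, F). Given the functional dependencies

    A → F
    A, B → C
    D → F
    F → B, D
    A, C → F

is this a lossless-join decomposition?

No

Common attributes: U1 ∩ U2 = {D, F}.
Closure of {D, F}: F → B, D applies, adding B. So (D, F)⁺ = {B, D, F}.
The closure contains neither all of U1 = {C, D, F} nor all of U2 = {A, B, D, E, F}, so the common attributes are not a superkey of either fragment. The join is lossy.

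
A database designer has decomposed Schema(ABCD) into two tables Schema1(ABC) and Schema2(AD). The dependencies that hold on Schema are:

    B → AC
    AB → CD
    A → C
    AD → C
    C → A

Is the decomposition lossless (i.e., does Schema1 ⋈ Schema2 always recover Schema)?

No

Common attributes: Schema1 ∩ Schema2 = {A}.
Closure of {A}: A → C applies, adding C. So (A)⁺ = {AC}.
The closure contains neither all of Schema1 = {ABC} nor all of Schema2 = {AD}, so the common attributes are not a superkey of either fragment. The join is lossy.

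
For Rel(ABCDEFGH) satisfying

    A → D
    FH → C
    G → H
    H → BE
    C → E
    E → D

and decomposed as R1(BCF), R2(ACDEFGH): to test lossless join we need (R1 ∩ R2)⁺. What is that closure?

CDEF

R1 ∩ R2 = {CF}.
C → E applies, adding E
E → D applies, adding D
Closure: {CDEF}.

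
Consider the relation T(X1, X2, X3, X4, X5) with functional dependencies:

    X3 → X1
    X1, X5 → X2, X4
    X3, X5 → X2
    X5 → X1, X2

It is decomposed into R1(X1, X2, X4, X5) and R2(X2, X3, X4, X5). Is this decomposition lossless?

Yes

Common attributes: R1 ∩ R2 = {X2, X4, X5}.
Closure of {X2, X4, X5}: X5 → X1, X2 applies, adding X1. So (X2, X4, X5)⁺ = {X1, X2, X4, X5}.
This closure contains every attribute of R1, so R1 ∩ R2 → R1. The join is lossless.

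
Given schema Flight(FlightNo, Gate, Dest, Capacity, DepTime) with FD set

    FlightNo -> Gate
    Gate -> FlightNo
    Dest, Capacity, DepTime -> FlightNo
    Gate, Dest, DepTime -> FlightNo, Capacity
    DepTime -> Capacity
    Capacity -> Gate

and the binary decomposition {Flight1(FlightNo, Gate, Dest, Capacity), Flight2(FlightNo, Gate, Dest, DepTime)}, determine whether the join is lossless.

No

Common attributes: Flight1 ∩ Flight2 = {FlightNo, Gate, Dest}.
No dependency enlarges {FlightNo, Gate, Dest}, so (FlightNo, Gate, Dest)⁺ = {FlightNo, Gate, Dest}.
The closure contains neither all of Flight1 = {FlightNo, Gate, Dest, Capacity} nor all of Flight2 = {FlightNo, Gate, Dest, DepTime}, so the common attributes are not a superkey of either fragment. The join is lossy.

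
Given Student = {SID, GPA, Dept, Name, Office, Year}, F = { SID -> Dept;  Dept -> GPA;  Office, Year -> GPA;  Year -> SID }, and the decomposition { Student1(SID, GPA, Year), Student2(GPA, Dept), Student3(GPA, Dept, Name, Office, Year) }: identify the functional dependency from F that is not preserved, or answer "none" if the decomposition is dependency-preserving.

Check SID → Dept: no single fragment contains all of {SID, Dept}, and the restricted closure of {SID} across the fragments never reaches {Dept}.
Dept → GPA is preserved.
Office, Year → GPA is preserved.
Year → SID is preserved.

SID -> Dept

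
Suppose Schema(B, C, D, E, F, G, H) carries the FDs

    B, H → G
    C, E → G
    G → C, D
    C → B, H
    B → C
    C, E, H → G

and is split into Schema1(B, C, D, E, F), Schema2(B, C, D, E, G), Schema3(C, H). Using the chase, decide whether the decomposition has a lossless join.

Yes

Chase test. Columns are B, C, D, E, F, G, H; row i has aⱼ where attribute j ∈ Schemai, else bᵢⱼ.
Initial tableau (one row per fragment):
  row 1: a1 a2 a3 a4 a5 b16 b17
  row 2: a1 a2 a3 a4 b25 a6 b27
  row 3: b31 a2 b33 b34 b35 b36 a7
Rows 1 and 2 agree on C, E; apply C, E→G and equate their G entries.
Rows 1 and 2 agree on C; apply C→B, H and equate their B, H entries.
Rows 1 and 3 agree on C; apply C→B, H and equate their B, H entries.
Rows 1 and 3 agree on B, H; apply B, H→G and equate their G entries.
Rows 1 and 3 agree on G; apply G→C, D and equate their C, D entries.
Row 1 is now all distinguished symbols — the join is lossless.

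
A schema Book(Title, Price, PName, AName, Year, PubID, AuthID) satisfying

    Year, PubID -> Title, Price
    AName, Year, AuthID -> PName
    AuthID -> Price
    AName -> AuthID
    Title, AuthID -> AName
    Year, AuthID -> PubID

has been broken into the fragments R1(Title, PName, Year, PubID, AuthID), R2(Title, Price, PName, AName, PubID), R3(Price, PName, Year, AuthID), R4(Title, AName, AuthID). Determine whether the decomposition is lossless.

Yes

Chase test. Columns are Title, Price, PName, AName, Year, PubID, AuthID; row i has aⱼ where attribute j ∈ Ri, else bᵢⱼ.
Initial tableau (one row per fragment):
  row 1: a1 b12 a3 b14 a5 a6 a7
  row 2: a1 a2 a3 a4 b25 a6 b27
  row 3: b31 a2 a3 b34 a5 b36 a7
  row 4: a1 b42 b43 a4 b45 b46 a7
Rows 1 and 3 agree on AuthID; apply AuthID→Price and equate their Price entries.
Rows 1 and 4 agree on AuthID; apply AuthID→Price and equate their Price entries.
Rows 2 and 4 agree on AName; apply AName→AuthID and equate their AuthID entries.
Rows 1 and 2 agree on Title, AuthID; apply Title, AuthID→AName and equate their AName entries.
Rows 1 and 3 agree on Year, AuthID; apply Year, AuthID→PubID and equate their PubID entries.
Rows 1 and 3 agree on Year, PubID; apply Year, PubID→Title, Price and equate their Title, Price entries.
Rows 1 and 3 agree on Title, AuthID; apply Title, AuthID→AName and equate their AName entries.
Row 1 is now all distinguished symbols — the join is lossless.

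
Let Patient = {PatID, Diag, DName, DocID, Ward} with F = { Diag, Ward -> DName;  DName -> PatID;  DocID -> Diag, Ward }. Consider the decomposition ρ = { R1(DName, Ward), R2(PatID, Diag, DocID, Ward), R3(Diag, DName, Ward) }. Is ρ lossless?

Yes

Chase test. Columns are PatID, Diag, DName, DocID, Ward; row i has aⱼ where attribute j ∈ Ri, else bᵢⱼ.
Initial tableau (one row per fragment):
  row 1: b11 b12 a3 b14 a5
  row 2: a1 a2 b23 a4 a5
  row 3: b31 a2 a3 b34 a5
Rows 2 and 3 agree on Diag, Ward; apply Diag, Ward→DName and equate their DName entries.
Rows 1 and 2 agree on DName; apply DName→PatID and equate their PatID entries.
Rows 1 and 3 agree on DName; apply DName→PatID and equate their PatID entries.
Row 2 is now all distinguished symbols — the join is lossless.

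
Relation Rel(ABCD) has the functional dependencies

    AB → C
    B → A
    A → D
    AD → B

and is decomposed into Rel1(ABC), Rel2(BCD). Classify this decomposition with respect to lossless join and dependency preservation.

Lossless test: (BC)⁺ = {ABCD}, which contains all of one fragment — lossless.
Dependency preservation: A → D; AD → B are not contained in any single fragment, but the restricted closure of each left-hand side across the fragments still reaches the right-hand side; the remaining FDs each lie inside some fragment. All dependencies are preserved.

lossless and dependency-preserving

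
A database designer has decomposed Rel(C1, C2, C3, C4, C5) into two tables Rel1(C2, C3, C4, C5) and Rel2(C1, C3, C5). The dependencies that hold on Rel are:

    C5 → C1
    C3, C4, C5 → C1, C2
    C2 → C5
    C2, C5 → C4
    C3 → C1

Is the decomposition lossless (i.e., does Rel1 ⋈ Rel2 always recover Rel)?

Common attributes: Rel1 ∩ Rel2 = {C3, C5}.
Closure of {C3, C5}: C5 → C1 applies, adding C1. So (C3, C5)⁺ = {C1, C3, C5}.
This closure contains every attribute of Rel2, so Rel1 ∩ Rel2 → Rel2. The join is lossless.

Yes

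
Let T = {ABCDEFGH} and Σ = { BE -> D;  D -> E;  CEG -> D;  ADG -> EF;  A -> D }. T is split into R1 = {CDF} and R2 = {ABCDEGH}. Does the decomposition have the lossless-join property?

Common attributes: R1 ∩ R2 = {CD}.
Closure of {CD}: D → E applies, adding E. So (CD)⁺ = {CDE}.
The closure contains neither all of R1 = {CDF} nor all of R2 = {ABCDEGH}, so the common attributes are not a superkey of either fragment. The join is lossy.

No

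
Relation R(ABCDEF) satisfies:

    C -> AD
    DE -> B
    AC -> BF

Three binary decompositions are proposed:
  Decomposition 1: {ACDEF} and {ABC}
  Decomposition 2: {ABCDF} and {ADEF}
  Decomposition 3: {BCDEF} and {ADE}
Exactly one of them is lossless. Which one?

Decomposition 1

Decomposition 1: common = {AC}, closure = {ABCDF} → lossless.
Decomposition 2: common = {ADF}, closure = {ADF} → lossy.
Decomposition 3: common = {DE}, closure = {BDE} → lossy.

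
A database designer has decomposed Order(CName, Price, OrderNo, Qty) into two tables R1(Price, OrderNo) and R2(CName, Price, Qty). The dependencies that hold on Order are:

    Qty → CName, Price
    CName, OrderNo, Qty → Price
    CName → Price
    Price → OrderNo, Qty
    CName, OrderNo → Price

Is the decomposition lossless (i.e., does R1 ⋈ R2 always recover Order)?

Yes

Common attributes: R1 ∩ R2 = {Price}.
Closure of {Price}: Price → OrderNo, Qty applies, adding OrderNo, Qty; Qty → CName, Price applies, adding CName. So (Price)⁺ = {CName, Price, OrderNo, Qty}.
This closure contains every attribute of R1, so R1 ∩ R2 → R1. The join is lossless.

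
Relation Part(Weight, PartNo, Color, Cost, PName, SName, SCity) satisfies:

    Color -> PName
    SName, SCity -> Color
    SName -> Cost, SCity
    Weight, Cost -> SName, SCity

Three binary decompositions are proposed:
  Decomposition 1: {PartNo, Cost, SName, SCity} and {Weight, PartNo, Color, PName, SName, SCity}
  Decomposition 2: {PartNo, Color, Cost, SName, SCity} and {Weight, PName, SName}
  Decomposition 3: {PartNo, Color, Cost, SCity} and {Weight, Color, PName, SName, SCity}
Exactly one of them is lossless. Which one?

Decomposition 1

Decomposition 1: common = {PartNo, SName, SCity}, closure = {PartNo, Color, Cost, PName, SName, SCity} → lossless.
Decomposition 2: common = {SName}, closure = {Color, Cost, PName, SName, SCity} → lossy.
Decomposition 3: common = {Color, SCity}, closure = {Color, PName, SCity} → lossy.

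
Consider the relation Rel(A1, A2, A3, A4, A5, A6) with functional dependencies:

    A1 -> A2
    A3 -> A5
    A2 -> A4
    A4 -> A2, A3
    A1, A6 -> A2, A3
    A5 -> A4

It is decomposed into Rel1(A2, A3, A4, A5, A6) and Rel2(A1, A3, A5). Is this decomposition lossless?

Common attributes: Rel1 ∩ Rel2 = {A3, A5}.
Closure of {A3, A5}: A5 → A4 applies, adding A4; A4 → A2, A3 applies, adding A2. So (A3, A5)⁺ = {A2, A3, A4, A5}.
The closure contains neither all of Rel1 = {A2, A3, A4, A5, A6} nor all of Rel2 = {A1, A3, A5}, so the common attributes are not a superkey of either fragment. The join is lossy.

No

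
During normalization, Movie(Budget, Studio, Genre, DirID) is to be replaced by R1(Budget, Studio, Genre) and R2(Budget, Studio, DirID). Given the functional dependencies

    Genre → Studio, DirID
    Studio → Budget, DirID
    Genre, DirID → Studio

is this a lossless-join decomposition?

Common attributes: R1 ∩ R2 = {Budget, Studio}.
Closure of {Budget, Studio}: Studio → Budget, DirID applies, adding DirID. So (Budget, Studio)⁺ = {Budget, Studio, DirID}.
This closure contains every attribute of R2, so R1 ∩ R2 → R2. The join is lossless.

Yes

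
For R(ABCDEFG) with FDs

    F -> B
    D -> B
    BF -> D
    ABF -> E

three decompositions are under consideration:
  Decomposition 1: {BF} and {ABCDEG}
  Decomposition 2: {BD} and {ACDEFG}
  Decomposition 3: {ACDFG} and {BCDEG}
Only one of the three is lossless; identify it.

Decomposition 2

Decomposition 1: common = {B}, closure = {B} → lossy.
Decomposition 2: common = {D}, closure = {BD} → lossless.
Decomposition 3: common = {CDG}, closure = {BCDG} → lossy.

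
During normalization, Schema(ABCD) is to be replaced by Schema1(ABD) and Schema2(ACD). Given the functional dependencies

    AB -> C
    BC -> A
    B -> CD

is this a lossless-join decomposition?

Common attributes: Schema1 ∩ Schema2 = {AD}.
No dependency enlarges {AD}, so (AD)⁺ = {AD}.
The closure contains neither all of Schema1 = {ABD} nor all of Schema2 = {ACD}, so the common attributes are not a superkey of either fragment. The join is lossy.

No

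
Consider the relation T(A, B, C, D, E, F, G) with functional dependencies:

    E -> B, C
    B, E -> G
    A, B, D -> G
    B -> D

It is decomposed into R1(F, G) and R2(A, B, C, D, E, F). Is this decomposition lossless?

Common attributes: R1 ∩ R2 = {F}.
No dependency enlarges {F}, so (F)⁺ = {F}.
The closure contains neither all of R1 = {F, G} nor all of R2 = {A, B, C, D, E, F}, so the common attributes are not a superkey of either fragment. The join is lossy.

No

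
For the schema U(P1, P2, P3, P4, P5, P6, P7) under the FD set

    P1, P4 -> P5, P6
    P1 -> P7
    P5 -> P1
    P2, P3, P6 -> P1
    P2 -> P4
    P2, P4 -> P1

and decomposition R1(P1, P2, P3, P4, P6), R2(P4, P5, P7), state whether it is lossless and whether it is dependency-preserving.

Lossless test: (P4)⁺ = {P4}, which is a superkey of neither fragment — lossy.
Dependency preservation: the restricted closure of {P1, P4} across the fragments never reaches {P5, P6}, so P1, P4 → P5, P6 cannot be enforced without a join — not preserved.

lossy and not dependency-preserving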